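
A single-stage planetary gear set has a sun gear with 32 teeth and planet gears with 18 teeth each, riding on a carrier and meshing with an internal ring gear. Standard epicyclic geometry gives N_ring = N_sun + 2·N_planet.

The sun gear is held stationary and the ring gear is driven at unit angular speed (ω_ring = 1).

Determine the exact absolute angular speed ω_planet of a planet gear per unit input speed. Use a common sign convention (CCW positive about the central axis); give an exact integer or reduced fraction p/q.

N_ring = 32 + 2·18 = 68
32(ω_s−ω_c) = −68(ω_r−ω_c),  ω_s=0, ω_r=1
32(0−ω_c) = −68(1−ω_c)  ⇒  100ω_c = 68  ⇒  ω_c = 17/25
sun–planet: 32·(0−17/25) = −18·(ω_p−ω_c)  ⇒  ω_p−ω_c = −(32/18)·(-17/25) = 272/225
ω_p = 17/25 + 272/225 = 17/9

17/9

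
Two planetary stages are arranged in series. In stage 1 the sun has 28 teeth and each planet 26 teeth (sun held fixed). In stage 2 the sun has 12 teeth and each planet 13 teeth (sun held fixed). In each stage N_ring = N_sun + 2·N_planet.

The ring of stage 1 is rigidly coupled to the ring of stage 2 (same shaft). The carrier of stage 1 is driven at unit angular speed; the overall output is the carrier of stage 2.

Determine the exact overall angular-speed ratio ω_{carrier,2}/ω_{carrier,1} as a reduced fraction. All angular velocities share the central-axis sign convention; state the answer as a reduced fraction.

Stage 1: N_ring = 28 + 2·26 = 80
Stage 1: 28(ω_s−ω_c) = −80(ω_r−ω_c),  ω_s=0, ω_c=1
Stage 1: ω_r = 1 − (28/80)(0−1) = 27/20
  ⇒ ω_r¹/ω_c¹ = 27/20
Stage 2: N_ring = 12 + 2·13 = 38
Stage 2: 12(ω_s−ω_c) = −38(ω_r−ω_c),  ω_s=0, ω_r=1
Stage 2: 12(0−ω_c) = −38(1−ω_c)  ⇒  50ω_c = 38  ⇒  ω_c = 19/25
  ⇒ ω_c²/ω_r² = 19/25
Coupling ω_r² = ω_r¹ ⇒ overall = 27/20 × 19/25 = 513/500

513/500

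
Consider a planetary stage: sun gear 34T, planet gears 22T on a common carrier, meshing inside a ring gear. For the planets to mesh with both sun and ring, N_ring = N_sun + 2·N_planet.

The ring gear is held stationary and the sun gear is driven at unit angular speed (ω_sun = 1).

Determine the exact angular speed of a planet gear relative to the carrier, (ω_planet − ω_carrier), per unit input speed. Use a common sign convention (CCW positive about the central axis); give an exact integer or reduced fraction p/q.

-663/616

N_ring = 34 + 2·22 = 78
34(ω_s−ω_c) = −78(ω_r−ω_c),  ω_r=0, ω_s=1
34(1−ω_c) = −78(0−ω_c)  ⇒  112ω_c = 34  ⇒  ω_c = 17/56
sun–planet: 34·(1−17/56) = −22·(ω_p−ω_c)  ⇒  ω_p−ω_c = −(34/22)·(39/56) = -663/616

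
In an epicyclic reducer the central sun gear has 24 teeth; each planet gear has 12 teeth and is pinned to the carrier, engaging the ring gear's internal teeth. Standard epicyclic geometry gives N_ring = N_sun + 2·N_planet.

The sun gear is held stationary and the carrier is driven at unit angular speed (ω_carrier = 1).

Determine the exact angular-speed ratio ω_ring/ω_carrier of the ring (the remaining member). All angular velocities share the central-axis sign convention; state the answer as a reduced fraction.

N_ring = 24 + 2·12 = 48
24(ω_s−ω_c) = −48(ω_r−ω_c),  ω_s=0, ω_c=1
ω_r = 1 − (24/48)(0−1) = 3/2
ω_r/ω_c = 3/2

3/2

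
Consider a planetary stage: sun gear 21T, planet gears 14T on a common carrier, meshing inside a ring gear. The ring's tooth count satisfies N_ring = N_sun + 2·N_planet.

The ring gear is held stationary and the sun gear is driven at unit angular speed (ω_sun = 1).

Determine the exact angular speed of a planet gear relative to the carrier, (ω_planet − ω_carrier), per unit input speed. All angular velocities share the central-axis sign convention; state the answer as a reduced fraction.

N_ring = 21 + 2·14 = 49
21(ω_s−ω_c) = −49(ω_r−ω_c),  ω_r=0, ω_s=1
21(1−ω_c) = −49(0−ω_c)  ⇒  70ω_c = 21  ⇒  ω_c = 3/10
sun–planet: 21·(1−3/10) = −14·(ω_p−ω_c)  ⇒  ω_p−ω_c = −(21/14)·(7/10) = -21/20

-21/20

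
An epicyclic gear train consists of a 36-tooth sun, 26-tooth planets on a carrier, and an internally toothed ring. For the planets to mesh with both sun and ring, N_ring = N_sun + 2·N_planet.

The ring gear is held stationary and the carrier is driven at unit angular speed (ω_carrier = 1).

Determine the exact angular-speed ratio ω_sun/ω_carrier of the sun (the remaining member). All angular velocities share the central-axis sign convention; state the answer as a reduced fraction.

31/9

N_ring = 36 + 2·26 = 88
36(ω_s−ω_c) = −88(ω_r−ω_c),  ω_r=0, ω_c=1
ω_s = 1 − (88/36)(0−1) = 31/9
ω_s/ω_c = 31/9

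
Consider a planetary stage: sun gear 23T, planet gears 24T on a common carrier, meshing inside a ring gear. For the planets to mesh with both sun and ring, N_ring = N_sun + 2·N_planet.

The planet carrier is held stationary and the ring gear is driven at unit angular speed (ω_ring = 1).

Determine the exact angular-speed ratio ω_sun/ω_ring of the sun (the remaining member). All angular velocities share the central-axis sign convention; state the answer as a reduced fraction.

-71/23

N_ring = 23 + 2·24 = 71
23(ω_s−ω_c) = −71(ω_r−ω_c),  ω_c=0, ω_r=1
ω_s = 0 − (71/23)(1−0) = -71/23
ω_s/ω_r = -71/23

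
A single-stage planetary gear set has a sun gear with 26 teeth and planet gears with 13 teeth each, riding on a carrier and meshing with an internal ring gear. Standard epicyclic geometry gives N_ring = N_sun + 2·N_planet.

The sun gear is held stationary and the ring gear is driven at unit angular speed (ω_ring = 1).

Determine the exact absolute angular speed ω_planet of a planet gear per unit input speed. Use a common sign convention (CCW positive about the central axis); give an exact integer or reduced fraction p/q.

N_ring = 26 + 2·13 = 52
26(ω_s−ω_c) = −52(ω_r−ω_c),  ω_s=0, ω_r=1
26(0−ω_c) = −52(1−ω_c)  ⇒  78ω_c = 52  ⇒  ω_c = 2/3
sun–planet: 26·(0−2/3) = −13·(ω_p−ω_c)  ⇒  ω_p−ω_c = −(26/13)·(-2/3) = 4/3
ω_p = 2/3 + 4/3 = 2

2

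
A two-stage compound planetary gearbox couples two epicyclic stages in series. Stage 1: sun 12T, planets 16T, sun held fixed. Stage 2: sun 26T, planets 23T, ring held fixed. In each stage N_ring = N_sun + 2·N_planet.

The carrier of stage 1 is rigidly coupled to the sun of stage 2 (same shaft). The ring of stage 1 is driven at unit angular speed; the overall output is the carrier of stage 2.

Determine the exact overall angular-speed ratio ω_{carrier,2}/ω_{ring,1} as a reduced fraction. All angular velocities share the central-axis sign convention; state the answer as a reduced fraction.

Stage 1: N_ring = 12 + 2·16 = 44
Stage 1: 12(ω_s−ω_c) = −44(ω_r−ω_c),  ω_s=0, ω_r=1
Stage 1: 12(0−ω_c) = −44(1−ω_c)  ⇒  56ω_c = 44  ⇒  ω_c = 11/14
  ⇒ ω_c¹/ω_r¹ = 11/14
Stage 2: N_ring = 26 + 2·23 = 72
Stage 2: 26(ω_s−ω_c) = −72(ω_r−ω_c),  ω_r=0, ω_s=1
Stage 2: 26(1−ω_c) = −72(0−ω_c)  ⇒  98ω_c = 26  ⇒  ω_c = 13/49
  ⇒ ω_c²/ω_s² = 13/49
Coupling ω_s² = ω_c¹ ⇒ overall = 11/14 × 13/49 = 143/686

143/686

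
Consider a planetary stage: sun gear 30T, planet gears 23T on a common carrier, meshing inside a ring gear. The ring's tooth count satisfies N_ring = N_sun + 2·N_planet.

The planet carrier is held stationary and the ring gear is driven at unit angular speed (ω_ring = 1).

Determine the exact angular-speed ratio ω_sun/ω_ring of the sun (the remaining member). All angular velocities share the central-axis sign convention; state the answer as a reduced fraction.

-38/15

N_ring = 30 + 2·23 = 76
30(ω_s−ω_c) = −76(ω_r−ω_c),  ω_c=0, ω_r=1
ω_s = 0 − (76/30)(1−0) = -38/15
ω_s/ω_r = -38/15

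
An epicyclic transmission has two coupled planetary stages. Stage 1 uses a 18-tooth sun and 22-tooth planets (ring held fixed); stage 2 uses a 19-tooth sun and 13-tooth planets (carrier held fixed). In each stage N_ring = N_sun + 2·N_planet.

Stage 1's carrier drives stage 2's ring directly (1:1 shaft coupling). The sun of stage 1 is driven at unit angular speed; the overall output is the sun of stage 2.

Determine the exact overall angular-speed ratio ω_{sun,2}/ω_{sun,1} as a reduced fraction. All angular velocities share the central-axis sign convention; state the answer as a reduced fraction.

-81/152

Stage 1: N_ring = 18 + 2·22 = 62
Stage 1: 18(ω_s−ω_c) = −62(ω_r−ω_c),  ω_r=0, ω_s=1
Stage 1: 18(1−ω_c) = −62(0−ω_c)  ⇒  80ω_c = 18  ⇒  ω_c = 9/40
  ⇒ ω_c¹/ω_s¹ = 9/40
Stage 2: N_ring = 19 + 2·13 = 45
Stage 2: 19(ω_s−ω_c) = −45(ω_r−ω_c),  ω_c=0, ω_r=1
Stage 2: ω_s = 0 − (45/19)(1−0) = -45/19
  ⇒ ω_s²/ω_r² = -45/19
Coupling ω_r² = ω_c¹ ⇒ overall = 9/40 × -45/19 = -81/152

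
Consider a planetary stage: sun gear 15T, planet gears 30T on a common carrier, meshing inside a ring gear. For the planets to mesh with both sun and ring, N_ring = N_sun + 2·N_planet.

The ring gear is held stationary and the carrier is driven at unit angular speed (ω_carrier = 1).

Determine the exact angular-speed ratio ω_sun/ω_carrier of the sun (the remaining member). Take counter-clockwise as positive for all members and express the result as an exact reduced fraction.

N_ring = 15 + 2·30 = 75
15(ω_s−ω_c) = −75(ω_r−ω_c),  ω_r=0, ω_c=1
ω_s = 1 − (75/15)(0−1) = 6
ω_s/ω_c = 6

6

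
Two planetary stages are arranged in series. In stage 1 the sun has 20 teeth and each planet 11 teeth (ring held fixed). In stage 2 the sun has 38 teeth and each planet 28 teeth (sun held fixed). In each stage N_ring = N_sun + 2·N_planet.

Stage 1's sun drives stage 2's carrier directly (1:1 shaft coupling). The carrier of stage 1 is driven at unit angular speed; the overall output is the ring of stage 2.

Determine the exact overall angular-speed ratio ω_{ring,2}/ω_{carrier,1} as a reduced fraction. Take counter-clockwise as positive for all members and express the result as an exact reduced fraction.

Stage 1: N_ring = 20 + 2·11 = 42
Stage 1: 20(ω_s−ω_c) = −42(ω_r−ω_c),  ω_r=0, ω_c=1
Stage 1: ω_s = 1 − (42/20)(0−1) = 31/10
  ⇒ ω_s¹/ω_c¹ = 31/10
Stage 2: N_ring = 38 + 2·28 = 94
Stage 2: 38(ω_s−ω_c) = −94(ω_r−ω_c),  ω_s=0, ω_c=1
Stage 2: ω_r = 1 − (38/94)(0−1) = 66/47
  ⇒ ω_r²/ω_c² = 66/47
Coupling ω_c² = ω_s¹ ⇒ overall = 31/10 × 66/47 = 1023/235

1023/235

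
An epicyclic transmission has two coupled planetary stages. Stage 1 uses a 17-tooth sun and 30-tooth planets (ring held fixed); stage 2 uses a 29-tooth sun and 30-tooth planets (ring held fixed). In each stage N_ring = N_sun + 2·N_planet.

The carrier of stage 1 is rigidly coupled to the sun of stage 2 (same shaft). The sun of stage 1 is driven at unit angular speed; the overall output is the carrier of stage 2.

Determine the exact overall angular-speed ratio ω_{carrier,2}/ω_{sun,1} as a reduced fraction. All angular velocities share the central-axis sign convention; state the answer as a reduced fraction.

493/11092

Stage 1: N_ring = 17 + 2·30 = 77
Stage 1: 17(ω_s−ω_c) = −77(ω_r−ω_c),  ω_r=0, ω_s=1
Stage 1: 17(1−ω_c) = −77(0−ω_c)  ⇒  94ω_c = 17  ⇒  ω_c = 17/94
  ⇒ ω_c¹/ω_s¹ = 17/94
Stage 2: N_ring = 29 + 2·30 = 89
Stage 2: 29(ω_s−ω_c) = −89(ω_r−ω_c),  ω_r=0, ω_s=1
Stage 2: 29(1−ω_c) = −89(0−ω_c)  ⇒  118ω_c = 29  ⇒  ω_c = 29/118
  ⇒ ω_c²/ω_s² = 29/118
Coupling ω_s² = ω_c¹ ⇒ overall = 17/94 × 29/118 = 493/11092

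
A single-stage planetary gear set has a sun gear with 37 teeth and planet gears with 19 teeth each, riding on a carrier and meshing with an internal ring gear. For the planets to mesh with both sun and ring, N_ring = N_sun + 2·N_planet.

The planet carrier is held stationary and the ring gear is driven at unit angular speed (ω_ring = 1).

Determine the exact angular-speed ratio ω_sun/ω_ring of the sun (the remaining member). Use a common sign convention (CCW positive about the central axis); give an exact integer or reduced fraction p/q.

-75/37

N_ring = 37 + 2·19 = 75
37(ω_s−ω_c) = −75(ω_r−ω_c),  ω_c=0, ω_r=1
ω_s = 0 − (75/37)(1−0) = -75/37
ω_s/ω_r = -75/37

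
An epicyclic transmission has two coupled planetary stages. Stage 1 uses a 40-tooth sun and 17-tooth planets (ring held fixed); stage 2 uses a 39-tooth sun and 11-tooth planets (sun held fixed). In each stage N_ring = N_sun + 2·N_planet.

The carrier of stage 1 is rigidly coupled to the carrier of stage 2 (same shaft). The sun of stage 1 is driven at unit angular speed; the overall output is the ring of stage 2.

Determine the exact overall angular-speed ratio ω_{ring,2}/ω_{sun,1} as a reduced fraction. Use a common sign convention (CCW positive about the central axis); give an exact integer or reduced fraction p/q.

Stage 1: N_ring = 40 + 2·17 = 74
Stage 1: 40(ω_s−ω_c) = −74(ω_r−ω_c),  ω_r=0, ω_s=1
Stage 1: 40(1−ω_c) = −74(0−ω_c)  ⇒  114ω_c = 40  ⇒  ω_c = 20/57
  ⇒ ω_c¹/ω_s¹ = 20/57
Stage 2: N_ring = 39 + 2·11 = 61
Stage 2: 39(ω_s−ω_c) = −61(ω_r−ω_c),  ω_s=0, ω_c=1
Stage 2: ω_r = 1 − (39/61)(0−1) = 100/61
  ⇒ ω_r²/ω_c² = 100/61
Coupling ω_c² = ω_c¹ ⇒ overall = 20/57 × 100/61 = 2000/3477

2000/3477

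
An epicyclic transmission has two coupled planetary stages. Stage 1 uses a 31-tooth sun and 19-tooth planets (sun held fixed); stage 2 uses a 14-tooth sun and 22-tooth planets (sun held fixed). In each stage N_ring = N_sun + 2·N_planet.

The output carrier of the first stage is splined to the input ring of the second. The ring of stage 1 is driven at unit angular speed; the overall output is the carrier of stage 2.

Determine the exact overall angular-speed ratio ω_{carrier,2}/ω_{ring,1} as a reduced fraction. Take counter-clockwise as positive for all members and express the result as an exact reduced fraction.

667/1200

Stage 1: N_ring = 31 + 2·19 = 69
Stage 1: 31(ω_s−ω_c) = −69(ω_r−ω_c),  ω_s=0, ω_r=1
Stage 1: 31(0−ω_c) = −69(1−ω_c)  ⇒  100ω_c = 69  ⇒  ω_c = 69/100
  ⇒ ω_c¹/ω_r¹ = 69/100
Stage 2: N_ring = 14 + 2·22 = 58
Stage 2: 14(ω_s−ω_c) = −58(ω_r−ω_c),  ω_s=0, ω_r=1
Stage 2: 14(0−ω_c) = −58(1−ω_c)  ⇒  72ω_c = 58  ⇒  ω_c = 29/36
  ⇒ ω_c²/ω_r² = 29/36
Coupling ω_r² = ω_c¹ ⇒ overall = 69/100 × 29/36 = 667/1200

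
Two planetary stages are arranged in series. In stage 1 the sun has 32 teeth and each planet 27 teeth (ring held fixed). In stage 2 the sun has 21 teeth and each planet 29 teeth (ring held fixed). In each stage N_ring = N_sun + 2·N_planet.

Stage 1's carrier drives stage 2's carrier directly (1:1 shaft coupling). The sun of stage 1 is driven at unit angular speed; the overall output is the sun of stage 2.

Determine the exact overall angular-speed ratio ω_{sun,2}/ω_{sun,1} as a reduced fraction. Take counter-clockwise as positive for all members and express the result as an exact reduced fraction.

1600/1239

Stage 1: N_ring = 32 + 2·27 = 86
Stage 1: 32(ω_s−ω_c) = −86(ω_r−ω_c),  ω_r=0, ω_s=1
Stage 1: 32(1−ω_c) = −86(0−ω_c)  ⇒  118ω_c = 32  ⇒  ω_c = 16/59
  ⇒ ω_c¹/ω_s¹ = 16/59
Stage 2: N_ring = 21 + 2·29 = 79
Stage 2: 21(ω_s−ω_c) = −79(ω_r−ω_c),  ω_r=0, ω_c=1
Stage 2: ω_s = 1 − (79/21)(0−1) = 100/21
  ⇒ ω_s²/ω_c² = 100/21
Coupling ω_c² = ω_c¹ ⇒ overall = 16/59 × 100/21 = 1600/1239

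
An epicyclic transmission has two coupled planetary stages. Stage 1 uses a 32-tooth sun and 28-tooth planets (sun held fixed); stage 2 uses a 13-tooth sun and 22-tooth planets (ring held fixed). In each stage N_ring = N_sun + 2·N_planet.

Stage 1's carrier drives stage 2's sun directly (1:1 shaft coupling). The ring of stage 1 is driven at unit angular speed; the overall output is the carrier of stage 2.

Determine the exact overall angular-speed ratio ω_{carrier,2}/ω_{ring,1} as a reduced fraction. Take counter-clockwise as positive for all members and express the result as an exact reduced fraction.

Stage 1: N_ring = 32 + 2·28 = 88
Stage 1: 32(ω_s−ω_c) = −88(ω_r−ω_c),  ω_s=0, ω_r=1
Stage 1: 32(0−ω_c) = −88(1−ω_c)  ⇒  120ω_c = 88  ⇒  ω_c = 11/15
  ⇒ ω_c¹/ω_r¹ = 11/15
Stage 2: N_ring = 13 + 2·22 = 57
Stage 2: 13(ω_s−ω_c) = −57(ω_r−ω_c),  ω_r=0, ω_s=1
Stage 2: 13(1−ω_c) = −57(0−ω_c)  ⇒  70ω_c = 13  ⇒  ω_c = 13/70
  ⇒ ω_c²/ω_s² = 13/70
Coupling ω_s² = ω_c¹ ⇒ overall = 11/15 × 13/70 = 143/1050

143/1050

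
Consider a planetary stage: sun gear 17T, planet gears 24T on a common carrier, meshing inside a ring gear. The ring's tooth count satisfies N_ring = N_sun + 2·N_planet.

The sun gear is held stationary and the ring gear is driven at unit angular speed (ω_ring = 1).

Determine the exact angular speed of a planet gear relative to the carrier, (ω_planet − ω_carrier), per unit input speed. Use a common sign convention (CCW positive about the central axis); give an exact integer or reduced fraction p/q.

N_ring = 17 + 2·24 = 65
17(ω_s−ω_c) = −65(ω_r−ω_c),  ω_s=0, ω_r=1
17(0−ω_c) = −65(1−ω_c)  ⇒  82ω_c = 65  ⇒  ω_c = 65/82
sun–planet: 17·(0−65/82) = −24·(ω_p−ω_c)  ⇒  ω_p−ω_c = −(17/24)·(-65/82) = 1105/1968

1105/1968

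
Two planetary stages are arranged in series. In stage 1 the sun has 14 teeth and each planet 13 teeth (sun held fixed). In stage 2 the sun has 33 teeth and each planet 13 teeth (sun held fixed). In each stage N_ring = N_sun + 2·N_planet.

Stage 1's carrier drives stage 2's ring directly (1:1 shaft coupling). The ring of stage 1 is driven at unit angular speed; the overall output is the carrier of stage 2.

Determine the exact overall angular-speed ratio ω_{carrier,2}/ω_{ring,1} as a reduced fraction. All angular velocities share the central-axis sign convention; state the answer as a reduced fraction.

295/621

Stage 1: N_ring = 14 + 2·13 = 40
Stage 1: 14(ω_s−ω_c) = −40(ω_r−ω_c),  ω_s=0, ω_r=1
Stage 1: 14(0−ω_c) = −40(1−ω_c)  ⇒  54ω_c = 40  ⇒  ω_c = 20/27
  ⇒ ω_c¹/ω_r¹ = 20/27
Stage 2: N_ring = 33 + 2·13 = 59
Stage 2: 33(ω_s−ω_c) = −59(ω_r−ω_c),  ω_s=0, ω_r=1
Stage 2: 33(0−ω_c) = −59(1−ω_c)  ⇒  92ω_c = 59  ⇒  ω_c = 59/92
  ⇒ ω_c²/ω_r² = 59/92
Coupling ω_r² = ω_c¹ ⇒ overall = 20/27 × 59/92 = 295/621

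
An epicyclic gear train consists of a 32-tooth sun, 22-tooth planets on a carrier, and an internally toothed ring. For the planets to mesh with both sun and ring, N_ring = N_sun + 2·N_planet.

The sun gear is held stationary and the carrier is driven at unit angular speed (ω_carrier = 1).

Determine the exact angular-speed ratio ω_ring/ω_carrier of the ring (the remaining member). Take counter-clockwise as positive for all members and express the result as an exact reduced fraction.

N_ring = 32 + 2·22 = 76
32(ω_s−ω_c) = −76(ω_r−ω_c),  ω_s=0, ω_c=1
ω_r = 1 − (32/76)(0−1) = 27/19
ω_r/ω_c = 27/19

27/19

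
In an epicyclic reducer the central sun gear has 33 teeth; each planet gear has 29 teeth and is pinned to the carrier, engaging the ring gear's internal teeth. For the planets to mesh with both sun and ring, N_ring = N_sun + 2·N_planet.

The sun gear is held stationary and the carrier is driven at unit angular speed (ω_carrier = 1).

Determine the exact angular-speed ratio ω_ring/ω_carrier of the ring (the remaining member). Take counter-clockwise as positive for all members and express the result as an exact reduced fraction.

124/91

N_ring = 33 + 2·29 = 91
33(ω_s−ω_c) = −91(ω_r−ω_c),  ω_s=0, ω_c=1
ω_r = 1 − (33/91)(0−1) = 124/91
ω_r/ω_c = 124/91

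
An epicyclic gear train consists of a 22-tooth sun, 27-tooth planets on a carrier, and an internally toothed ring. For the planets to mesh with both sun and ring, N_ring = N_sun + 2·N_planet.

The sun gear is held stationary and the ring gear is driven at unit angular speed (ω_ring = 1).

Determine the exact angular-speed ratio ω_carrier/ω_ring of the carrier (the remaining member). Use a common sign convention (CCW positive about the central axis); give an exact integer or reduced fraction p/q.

N_ring = 22 + 2·27 = 76
22(ω_s−ω_c) = −76(ω_r−ω_c),  ω_s=0, ω_r=1
22(0−ω_c) = −76(1−ω_c)  ⇒  98ω_c = 76  ⇒  ω_c = 38/49
ω_c/ω_r = 38/49

38/49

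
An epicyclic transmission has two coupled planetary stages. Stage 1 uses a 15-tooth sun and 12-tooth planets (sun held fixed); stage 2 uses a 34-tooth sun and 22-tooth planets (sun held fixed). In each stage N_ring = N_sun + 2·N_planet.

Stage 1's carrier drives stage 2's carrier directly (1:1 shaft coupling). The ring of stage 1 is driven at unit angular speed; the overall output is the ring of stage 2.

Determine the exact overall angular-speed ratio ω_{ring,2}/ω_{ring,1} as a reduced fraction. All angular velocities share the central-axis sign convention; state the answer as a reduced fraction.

Stage 1: N_ring = 15 + 2·12 = 39
Stage 1: 15(ω_s−ω_c) = −39(ω_r−ω_c),  ω_s=0, ω_r=1
Stage 1: 15(0−ω_c) = −39(1−ω_c)  ⇒  54ω_c = 39  ⇒  ω_c = 13/18
  ⇒ ω_c¹/ω_r¹ = 13/18
Stage 2: N_ring = 34 + 2·22 = 78
Stage 2: 34(ω_s−ω_c) = −78(ω_r−ω_c),  ω_s=0, ω_c=1
Stage 2: ω_r = 1 − (34/78)(0−1) = 56/39
  ⇒ ω_r²/ω_c² = 56/39
Coupling ω_c² = ω_c¹ ⇒ overall = 13/18 × 56/39 = 28/27

28/27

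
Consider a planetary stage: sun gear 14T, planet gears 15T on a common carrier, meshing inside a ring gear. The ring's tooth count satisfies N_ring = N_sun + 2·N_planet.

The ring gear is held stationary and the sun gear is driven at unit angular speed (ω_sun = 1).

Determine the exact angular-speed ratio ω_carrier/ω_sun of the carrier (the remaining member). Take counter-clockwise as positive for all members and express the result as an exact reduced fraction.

N_ring = 14 + 2·15 = 44
14(ω_s−ω_c) = −44(ω_r−ω_c),  ω_r=0, ω_s=1
14(1−ω_c) = −44(0−ω_c)  ⇒  58ω_c = 14  ⇒  ω_c = 7/29
ω_c/ω_s = 7/29

7/29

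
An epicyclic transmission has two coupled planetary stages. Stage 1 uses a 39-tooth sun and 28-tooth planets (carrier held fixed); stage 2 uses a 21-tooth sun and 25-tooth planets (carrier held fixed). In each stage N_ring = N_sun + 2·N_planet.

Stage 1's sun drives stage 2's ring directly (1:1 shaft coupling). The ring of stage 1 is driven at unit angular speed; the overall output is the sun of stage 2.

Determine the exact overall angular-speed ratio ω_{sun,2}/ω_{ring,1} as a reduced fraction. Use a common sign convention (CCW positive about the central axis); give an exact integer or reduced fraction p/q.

6745/819

Stage 1: N_ring = 39 + 2·28 = 95
Stage 1: 39(ω_s−ω_c) = −95(ω_r−ω_c),  ω_c=0, ω_r=1
Stage 1: ω_s = 0 − (95/39)(1−0) = -95/39
  ⇒ ω_s¹/ω_r¹ = -95/39
Stage 2: N_ring = 21 + 2·25 = 71
Stage 2: 21(ω_s−ω_c) = −71(ω_r−ω_c),  ω_c=0, ω_r=1
Stage 2: ω_s = 0 − (71/21)(1−0) = -71/21
  ⇒ ω_s²/ω_r² = -71/21
Coupling ω_r² = ω_s¹ ⇒ overall = -95/39 × -71/21 = 6745/819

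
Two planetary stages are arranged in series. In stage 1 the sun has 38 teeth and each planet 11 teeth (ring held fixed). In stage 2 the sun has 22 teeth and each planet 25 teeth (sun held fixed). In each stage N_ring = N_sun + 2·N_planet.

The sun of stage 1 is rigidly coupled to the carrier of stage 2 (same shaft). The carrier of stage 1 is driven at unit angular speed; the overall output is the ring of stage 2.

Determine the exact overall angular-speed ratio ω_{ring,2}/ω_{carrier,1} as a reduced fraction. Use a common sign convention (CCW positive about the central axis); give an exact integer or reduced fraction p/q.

2303/684

Stage 1: N_ring = 38 + 2·11 = 60
Stage 1: 38(ω_s−ω_c) = −60(ω_r−ω_c),  ω_r=0, ω_c=1
Stage 1: ω_s = 1 − (60/38)(0−1) = 49/19
  ⇒ ω_s¹/ω_c¹ = 49/19
Stage 2: N_ring = 22 + 2·25 = 72
Stage 2: 22(ω_s−ω_c) = −72(ω_r−ω_c),  ω_s=0, ω_c=1
Stage 2: ω_r = 1 − (22/72)(0−1) = 47/36
  ⇒ ω_r²/ω_c² = 47/36
Coupling ω_c² = ω_s¹ ⇒ overall = 49/19 × 47/36 = 2303/684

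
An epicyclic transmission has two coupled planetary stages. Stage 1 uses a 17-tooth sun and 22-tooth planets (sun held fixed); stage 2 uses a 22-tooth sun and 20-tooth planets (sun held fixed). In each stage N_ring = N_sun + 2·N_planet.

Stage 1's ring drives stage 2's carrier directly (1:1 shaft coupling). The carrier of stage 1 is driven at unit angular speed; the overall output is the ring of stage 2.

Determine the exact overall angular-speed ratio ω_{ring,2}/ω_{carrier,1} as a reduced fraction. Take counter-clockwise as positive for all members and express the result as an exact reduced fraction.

3276/1891

Stage 1: N_ring = 17 + 2·22 = 61
Stage 1: 17(ω_s−ω_c) = −61(ω_r−ω_c),  ω_s=0, ω_c=1
Stage 1: ω_r = 1 − (17/61)(0−1) = 78/61
  ⇒ ω_r¹/ω_c¹ = 78/61
Stage 2: N_ring = 22 + 2·20 = 62
Stage 2: 22(ω_s−ω_c) = −62(ω_r−ω_c),  ω_s=0, ω_c=1
Stage 2: ω_r = 1 − (22/62)(0−1) = 42/31
  ⇒ ω_r²/ω_c² = 42/31
Coupling ω_c² = ω_r¹ ⇒ overall = 78/61 × 42/31 = 3276/1891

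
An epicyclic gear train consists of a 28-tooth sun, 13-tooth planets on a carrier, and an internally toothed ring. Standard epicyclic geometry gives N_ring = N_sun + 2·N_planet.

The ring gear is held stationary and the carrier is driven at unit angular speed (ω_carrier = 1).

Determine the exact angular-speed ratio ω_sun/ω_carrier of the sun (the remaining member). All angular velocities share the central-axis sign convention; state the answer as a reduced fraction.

N_ring = 28 + 2·13 = 54
28(ω_s−ω_c) = −54(ω_r−ω_c),  ω_r=0, ω_c=1
ω_s = 1 − (54/28)(0−1) = 41/14
ω_s/ω_c = 41/14

41/14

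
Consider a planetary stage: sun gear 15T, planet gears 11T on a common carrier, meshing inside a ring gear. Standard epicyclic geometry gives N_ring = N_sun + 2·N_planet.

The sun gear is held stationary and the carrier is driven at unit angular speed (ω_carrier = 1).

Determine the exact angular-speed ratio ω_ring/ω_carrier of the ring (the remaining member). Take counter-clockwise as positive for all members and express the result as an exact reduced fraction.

N_ring = 15 + 2·11 = 37
15(ω_s−ω_c) = −37(ω_r−ω_c),  ω_s=0, ω_c=1
ω_r = 1 − (15/37)(0−1) = 52/37
ω_r/ω_c = 52/37

52/37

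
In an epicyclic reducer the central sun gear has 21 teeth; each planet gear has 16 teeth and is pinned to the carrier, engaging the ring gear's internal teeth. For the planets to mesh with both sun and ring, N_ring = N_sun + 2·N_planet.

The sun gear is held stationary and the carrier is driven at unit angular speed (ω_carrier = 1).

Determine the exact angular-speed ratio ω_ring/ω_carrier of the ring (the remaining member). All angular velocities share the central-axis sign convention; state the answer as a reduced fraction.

74/53

N_ring = 21 + 2·16 = 53
21(ω_s−ω_c) = −53(ω_r−ω_c),  ω_s=0, ω_c=1
ω_r = 1 − (21/53)(0−1) = 74/53
ω_r/ω_c = 74/53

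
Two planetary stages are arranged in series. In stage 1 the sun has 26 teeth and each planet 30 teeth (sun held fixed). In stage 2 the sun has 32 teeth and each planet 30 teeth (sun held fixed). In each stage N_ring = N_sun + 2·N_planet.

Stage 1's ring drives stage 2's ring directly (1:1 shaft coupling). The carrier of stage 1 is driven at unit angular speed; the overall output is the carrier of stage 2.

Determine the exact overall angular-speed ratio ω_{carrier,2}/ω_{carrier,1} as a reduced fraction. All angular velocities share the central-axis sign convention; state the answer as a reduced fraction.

Stage 1: N_ring = 26 + 2·30 = 86
Stage 1: 26(ω_s−ω_c) = −86(ω_r−ω_c),  ω_s=0, ω_c=1
Stage 1: ω_r = 1 − (26/86)(0−1) = 56/43
  ⇒ ω_r¹/ω_c¹ = 56/43
Stage 2: N_ring = 32 + 2·30 = 92
Stage 2: 32(ω_s−ω_c) = −92(ω_r−ω_c),  ω_s=0, ω_r=1
Stage 2: 32(0−ω_c) = −92(1−ω_c)  ⇒  124ω_c = 92  ⇒  ω_c = 23/31
  ⇒ ω_c²/ω_r² = 23/31
Coupling ω_r² = ω_r¹ ⇒ overall = 56/43 × 23/31 = 1288/1333

1288/1333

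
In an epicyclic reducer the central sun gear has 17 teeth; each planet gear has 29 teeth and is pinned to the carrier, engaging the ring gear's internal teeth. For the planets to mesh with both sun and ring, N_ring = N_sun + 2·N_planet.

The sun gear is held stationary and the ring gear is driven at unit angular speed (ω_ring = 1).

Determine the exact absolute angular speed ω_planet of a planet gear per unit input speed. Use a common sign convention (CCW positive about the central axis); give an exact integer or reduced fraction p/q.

N_ring = 17 + 2·29 = 75
17(ω_s−ω_c) = −75(ω_r−ω_c),  ω_s=0, ω_r=1
17(0−ω_c) = −75(1−ω_c)  ⇒  92ω_c = 75  ⇒  ω_c = 75/92
sun–planet: 17·(0−75/92) = −29·(ω_p−ω_c)  ⇒  ω_p−ω_c = −(17/29)·(-75/92) = 1275/2668
ω_p = 75/92 + 1275/2668 = 75/58

75/58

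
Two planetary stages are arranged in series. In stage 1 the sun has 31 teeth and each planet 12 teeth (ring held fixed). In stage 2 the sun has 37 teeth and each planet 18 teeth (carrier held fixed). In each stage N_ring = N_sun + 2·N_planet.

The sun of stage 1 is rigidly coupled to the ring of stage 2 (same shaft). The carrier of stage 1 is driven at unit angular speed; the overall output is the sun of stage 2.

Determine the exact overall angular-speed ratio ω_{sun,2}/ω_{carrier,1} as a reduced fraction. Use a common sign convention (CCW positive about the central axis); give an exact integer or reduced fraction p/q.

-6278/1147

Stage 1: N_ring = 31 + 2·12 = 55
Stage 1: 31(ω_s−ω_c) = −55(ω_r−ω_c),  ω_r=0, ω_c=1
Stage 1: ω_s = 1 − (55/31)(0−1) = 86/31
  ⇒ ω_s¹/ω_c¹ = 86/31
Stage 2: N_ring = 37 + 2·18 = 73
Stage 2: 37(ω_s−ω_c) = −73(ω_r−ω_c),  ω_c=0, ω_r=1
Stage 2: ω_s = 0 − (73/37)(1−0) = -73/37
  ⇒ ω_s²/ω_r² = -73/37
Coupling ω_r² = ω_s¹ ⇒ overall = 86/31 × -73/37 = -6278/1147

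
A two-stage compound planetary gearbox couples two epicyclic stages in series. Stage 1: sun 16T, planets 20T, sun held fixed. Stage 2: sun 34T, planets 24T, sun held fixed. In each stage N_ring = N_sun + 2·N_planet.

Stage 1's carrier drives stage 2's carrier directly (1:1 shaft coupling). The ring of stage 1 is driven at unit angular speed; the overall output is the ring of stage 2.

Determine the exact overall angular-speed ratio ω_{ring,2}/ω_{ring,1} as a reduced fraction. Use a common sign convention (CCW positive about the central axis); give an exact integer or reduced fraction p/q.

Stage 1: N_ring = 16 + 2·20 = 56
Stage 1: 16(ω_s−ω_c) = −56(ω_r−ω_c),  ω_s=0, ω_r=1
Stage 1: 16(0−ω_c) = −56(1−ω_c)  ⇒  72ω_c = 56  ⇒  ω_c = 7/9
  ⇒ ω_c¹/ω_r¹ = 7/9
Stage 2: N_ring = 34 + 2·24 = 82
Stage 2: 34(ω_s−ω_c) = −82(ω_r−ω_c),  ω_s=0, ω_c=1
Stage 2: ω_r = 1 − (34/82)(0−1) = 58/41
  ⇒ ω_r²/ω_c² = 58/41
Coupling ω_c² = ω_c¹ ⇒ overall = 7/9 × 58/41 = 406/369

406/369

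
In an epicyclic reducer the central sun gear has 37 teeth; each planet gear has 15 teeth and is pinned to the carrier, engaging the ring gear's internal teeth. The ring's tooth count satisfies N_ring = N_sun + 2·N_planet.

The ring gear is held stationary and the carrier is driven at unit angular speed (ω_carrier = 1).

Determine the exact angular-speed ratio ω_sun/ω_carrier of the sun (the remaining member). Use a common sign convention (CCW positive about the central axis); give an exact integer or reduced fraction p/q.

104/37

N_ring = 37 + 2·15 = 67
37(ω_s−ω_c) = −67(ω_r−ω_c),  ω_r=0, ω_c=1
ω_s = 1 − (67/37)(0−1) = 104/37
ω_s/ω_c = 104/37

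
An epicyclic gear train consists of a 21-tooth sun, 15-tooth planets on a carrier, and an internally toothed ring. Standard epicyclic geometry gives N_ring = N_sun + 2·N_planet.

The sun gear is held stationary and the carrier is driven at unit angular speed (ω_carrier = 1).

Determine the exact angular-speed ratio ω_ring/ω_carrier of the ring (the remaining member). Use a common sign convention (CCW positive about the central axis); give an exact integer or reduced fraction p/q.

N_ring = 21 + 2·15 = 51
21(ω_s−ω_c) = −51(ω_r−ω_c),  ω_s=0, ω_c=1
ω_r = 1 − (21/51)(0−1) = 24/17
ω_r/ω_c = 24/17

24/17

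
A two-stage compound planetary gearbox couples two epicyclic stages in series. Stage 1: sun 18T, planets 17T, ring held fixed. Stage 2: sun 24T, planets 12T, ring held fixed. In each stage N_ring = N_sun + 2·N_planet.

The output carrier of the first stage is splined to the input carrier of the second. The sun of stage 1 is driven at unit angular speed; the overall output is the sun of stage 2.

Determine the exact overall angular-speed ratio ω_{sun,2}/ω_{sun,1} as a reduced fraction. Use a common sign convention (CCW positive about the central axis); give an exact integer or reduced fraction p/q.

Stage 1: N_ring = 18 + 2·17 = 52
Stage 1: 18(ω_s−ω_c) = −52(ω_r−ω_c),  ω_r=0, ω_s=1
Stage 1: 18(1−ω_c) = −52(0−ω_c)  ⇒  70ω_c = 18  ⇒  ω_c = 9/35
  ⇒ ω_c¹/ω_s¹ = 9/35
Stage 2: N_ring = 24 + 2·12 = 48
Stage 2: 24(ω_s−ω_c) = −48(ω_r−ω_c),  ω_r=0, ω_c=1
Stage 2: ω_s = 1 − (48/24)(0−1) = 3
  ⇒ ω_s²/ω_c² = 3
Coupling ω_c² = ω_c¹ ⇒ overall = 9/35 × 3 = 27/35

27/35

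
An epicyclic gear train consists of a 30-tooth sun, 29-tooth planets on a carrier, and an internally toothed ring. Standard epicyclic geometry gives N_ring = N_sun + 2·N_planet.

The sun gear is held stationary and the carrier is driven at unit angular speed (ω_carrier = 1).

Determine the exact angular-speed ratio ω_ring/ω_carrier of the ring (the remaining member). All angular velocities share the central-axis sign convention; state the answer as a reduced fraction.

59/44

N_ring = 30 + 2·29 = 88
30(ω_s−ω_c) = −88(ω_r−ω_c),  ω_s=0, ω_c=1
ω_r = 1 − (30/88)(0−1) = 59/44
ω_r/ω_c = 59/44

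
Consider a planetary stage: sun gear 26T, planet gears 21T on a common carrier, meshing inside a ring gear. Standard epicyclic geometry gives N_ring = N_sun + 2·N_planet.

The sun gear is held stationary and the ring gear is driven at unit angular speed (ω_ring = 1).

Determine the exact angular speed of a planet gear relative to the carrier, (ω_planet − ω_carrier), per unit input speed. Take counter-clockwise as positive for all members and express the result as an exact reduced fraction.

884/987

N_ring = 26 + 2·21 = 68
26(ω_s−ω_c) = −68(ω_r−ω_c),  ω_s=0, ω_r=1
26(0−ω_c) = −68(1−ω_c)  ⇒  94ω_c = 68  ⇒  ω_c = 34/47
sun–planet: 26·(0−34/47) = −21·(ω_p−ω_c)  ⇒  ω_p−ω_c = −(26/21)·(-34/47) = 884/987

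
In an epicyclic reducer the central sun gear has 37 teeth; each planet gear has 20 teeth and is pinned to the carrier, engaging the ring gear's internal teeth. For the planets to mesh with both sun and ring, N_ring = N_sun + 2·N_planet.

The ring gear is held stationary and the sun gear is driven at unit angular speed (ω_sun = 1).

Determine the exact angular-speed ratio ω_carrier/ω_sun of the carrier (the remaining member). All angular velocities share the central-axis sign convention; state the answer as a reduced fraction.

N_ring = 37 + 2·20 = 77
37(ω_s−ω_c) = −77(ω_r−ω_c),  ω_r=0, ω_s=1
37(1−ω_c) = −77(0−ω_c)  ⇒  114ω_c = 37  ⇒  ω_c = 37/114
ω_c/ω_s = 37/114

37/114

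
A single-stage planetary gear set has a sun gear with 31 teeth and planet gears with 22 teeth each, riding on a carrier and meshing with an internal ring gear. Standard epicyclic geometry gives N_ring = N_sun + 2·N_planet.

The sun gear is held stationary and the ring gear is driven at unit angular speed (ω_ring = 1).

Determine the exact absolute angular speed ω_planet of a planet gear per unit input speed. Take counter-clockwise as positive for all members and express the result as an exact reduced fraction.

N_ring = 31 + 2·22 = 75
31(ω_s−ω_c) = −75(ω_r−ω_c),  ω_s=0, ω_r=1
31(0−ω_c) = −75(1−ω_c)  ⇒  106ω_c = 75  ⇒  ω_c = 75/106
sun–planet: 31·(0−75/106) = −22·(ω_p−ω_c)  ⇒  ω_p−ω_c = −(31/22)·(-75/106) = 2325/2332
ω_p = 75/106 + 2325/2332 = 75/44

75/44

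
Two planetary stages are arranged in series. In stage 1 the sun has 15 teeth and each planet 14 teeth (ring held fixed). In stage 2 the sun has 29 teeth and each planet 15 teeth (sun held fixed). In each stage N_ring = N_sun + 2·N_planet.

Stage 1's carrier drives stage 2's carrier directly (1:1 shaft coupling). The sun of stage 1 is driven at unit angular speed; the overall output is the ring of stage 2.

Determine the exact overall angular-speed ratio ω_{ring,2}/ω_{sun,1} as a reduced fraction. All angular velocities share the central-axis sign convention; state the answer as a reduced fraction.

Stage 1: N_ring = 15 + 2·14 = 43
Stage 1: 15(ω_s−ω_c) = −43(ω_r−ω_c),  ω_r=0, ω_s=1
Stage 1: 15(1−ω_c) = −43(0−ω_c)  ⇒  58ω_c = 15  ⇒  ω_c = 15/58
  ⇒ ω_c¹/ω_s¹ = 15/58
Stage 2: N_ring = 29 + 2·15 = 59
Stage 2: 29(ω_s−ω_c) = −59(ω_r−ω_c),  ω_s=0, ω_c=1
Stage 2: ω_r = 1 − (29/59)(0−1) = 88/59
  ⇒ ω_r²/ω_c² = 88/59
Coupling ω_c² = ω_c¹ ⇒ overall = 15/58 × 88/59 = 660/1711

660/1711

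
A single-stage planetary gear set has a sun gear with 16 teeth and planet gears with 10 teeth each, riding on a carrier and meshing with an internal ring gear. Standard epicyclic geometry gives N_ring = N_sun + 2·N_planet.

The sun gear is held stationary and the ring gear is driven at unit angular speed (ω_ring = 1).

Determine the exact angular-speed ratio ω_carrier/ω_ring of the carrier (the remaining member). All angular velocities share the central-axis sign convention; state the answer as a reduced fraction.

9/13

N_ring = 16 + 2·10 = 36
16(ω_s−ω_c) = −36(ω_r−ω_c),  ω_s=0, ω_r=1
16(0−ω_c) = −36(1−ω_c)  ⇒  52ω_c = 36  ⇒  ω_c = 9/13
ω_c/ω_r = 9/13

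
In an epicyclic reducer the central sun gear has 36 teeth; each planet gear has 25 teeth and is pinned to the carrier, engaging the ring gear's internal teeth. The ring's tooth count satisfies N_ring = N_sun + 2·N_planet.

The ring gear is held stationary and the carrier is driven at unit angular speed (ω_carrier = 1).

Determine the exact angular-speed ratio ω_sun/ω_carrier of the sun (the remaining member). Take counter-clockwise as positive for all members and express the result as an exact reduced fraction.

N_ring = 36 + 2·25 = 86
36(ω_s−ω_c) = −86(ω_r−ω_c),  ω_r=0, ω_c=1
ω_s = 1 − (86/36)(0−1) = 61/18
ω_s/ω_c = 61/18

61/18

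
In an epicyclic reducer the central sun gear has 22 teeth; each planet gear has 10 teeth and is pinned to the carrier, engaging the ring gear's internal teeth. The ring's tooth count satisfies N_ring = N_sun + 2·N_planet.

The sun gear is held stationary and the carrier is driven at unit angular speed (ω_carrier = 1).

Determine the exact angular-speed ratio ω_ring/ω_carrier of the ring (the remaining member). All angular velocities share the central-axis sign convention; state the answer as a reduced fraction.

N_ring = 22 + 2·10 = 42
22(ω_s−ω_c) = −42(ω_r−ω_c),  ω_s=0, ω_c=1
ω_r = 1 − (22/42)(0−1) = 32/21
ω_r/ω_c = 32/21

32/21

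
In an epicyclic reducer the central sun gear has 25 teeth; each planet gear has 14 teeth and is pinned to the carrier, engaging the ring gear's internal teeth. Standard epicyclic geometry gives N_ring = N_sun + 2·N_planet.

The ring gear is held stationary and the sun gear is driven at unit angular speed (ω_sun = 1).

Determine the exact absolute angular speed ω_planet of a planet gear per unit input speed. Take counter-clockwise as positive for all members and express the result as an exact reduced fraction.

N_ring = 25 + 2·14 = 53
25(ω_s−ω_c) = −53(ω_r−ω_c),  ω_r=0, ω_s=1
25(1−ω_c) = −53(0−ω_c)  ⇒  78ω_c = 25  ⇒  ω_c = 25/78
sun–planet: 25·(1−25/78) = −14·(ω_p−ω_c)  ⇒  ω_p−ω_c = −(25/14)·(53/78) = -1325/1092
ω_p = 25/78 − 1325/1092 = -25/28

-25/28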